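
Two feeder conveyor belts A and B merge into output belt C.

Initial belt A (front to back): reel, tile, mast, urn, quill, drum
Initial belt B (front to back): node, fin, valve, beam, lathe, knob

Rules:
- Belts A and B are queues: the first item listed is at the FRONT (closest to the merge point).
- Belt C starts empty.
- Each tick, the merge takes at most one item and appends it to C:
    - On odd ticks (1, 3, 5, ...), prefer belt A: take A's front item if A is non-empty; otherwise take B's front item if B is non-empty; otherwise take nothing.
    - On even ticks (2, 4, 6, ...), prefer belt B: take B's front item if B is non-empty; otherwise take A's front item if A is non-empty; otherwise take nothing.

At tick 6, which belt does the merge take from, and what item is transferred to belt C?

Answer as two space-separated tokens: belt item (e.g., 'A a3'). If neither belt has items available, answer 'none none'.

Tick 1: prefer A, take reel from A; A=[tile,mast,urn,quill,drum] B=[node,fin,valve,beam,lathe,knob] C=[reel]
Tick 2: prefer B, take node from B; A=[tile,mast,urn,quill,drum] B=[fin,valve,beam,lathe,knob] C=[reel,node]
Tick 3: prefer A, take tile from A; A=[mast,urn,quill,drum] B=[fin,valve,beam,lathe,knob] C=[reel,node,tile]
Tick 4: prefer B, take fin from B; A=[mast,urn,quill,drum] B=[valve,beam,lathe,knob] C=[reel,node,tile,fin]
Tick 5: prefer A, take mast from A; A=[urn,quill,drum] B=[valve,beam,lathe,knob] C=[reel,node,tile,fin,mast]
Tick 6: prefer B, take valve from B; A=[urn,quill,drum] B=[beam,lathe,knob] C=[reel,node,tile,fin,mast,valve]

Answer: B valve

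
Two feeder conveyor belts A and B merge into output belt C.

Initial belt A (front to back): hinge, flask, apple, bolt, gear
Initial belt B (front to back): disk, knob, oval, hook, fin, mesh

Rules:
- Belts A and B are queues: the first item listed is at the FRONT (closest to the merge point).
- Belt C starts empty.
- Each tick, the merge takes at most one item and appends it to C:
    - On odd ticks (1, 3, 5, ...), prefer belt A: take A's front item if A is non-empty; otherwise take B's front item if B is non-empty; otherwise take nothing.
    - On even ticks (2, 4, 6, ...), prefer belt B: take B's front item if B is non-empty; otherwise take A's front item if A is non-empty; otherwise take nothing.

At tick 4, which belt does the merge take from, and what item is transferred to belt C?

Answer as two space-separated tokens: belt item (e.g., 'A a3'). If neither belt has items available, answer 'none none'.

Tick 1: prefer A, take hinge from A; A=[flask,apple,bolt,gear] B=[disk,knob,oval,hook,fin,mesh] C=[hinge]
Tick 2: prefer B, take disk from B; A=[flask,apple,bolt,gear] B=[knob,oval,hook,fin,mesh] C=[hinge,disk]
Tick 3: prefer A, take flask from A; A=[apple,bolt,gear] B=[knob,oval,hook,fin,mesh] C=[hinge,disk,flask]
Tick 4: prefer B, take knob from B; A=[apple,bolt,gear] B=[oval,hook,fin,mesh] C=[hinge,disk,flask,knob]

Answer: B knob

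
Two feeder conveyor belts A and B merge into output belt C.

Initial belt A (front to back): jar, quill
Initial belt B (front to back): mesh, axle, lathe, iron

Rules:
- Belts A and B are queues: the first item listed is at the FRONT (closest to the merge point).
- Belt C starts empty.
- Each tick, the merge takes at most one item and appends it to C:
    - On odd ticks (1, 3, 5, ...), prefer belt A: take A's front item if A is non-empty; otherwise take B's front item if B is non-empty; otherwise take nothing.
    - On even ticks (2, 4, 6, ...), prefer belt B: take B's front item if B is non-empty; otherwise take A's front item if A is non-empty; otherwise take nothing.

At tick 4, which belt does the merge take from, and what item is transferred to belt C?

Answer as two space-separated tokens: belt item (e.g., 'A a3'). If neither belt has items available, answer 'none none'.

Answer: B axle

Derivation:
Tick 1: prefer A, take jar from A; A=[quill] B=[mesh,axle,lathe,iron] C=[jar]
Tick 2: prefer B, take mesh from B; A=[quill] B=[axle,lathe,iron] C=[jar,mesh]
Tick 3: prefer A, take quill from A; A=[-] B=[axle,lathe,iron] C=[jar,mesh,quill]
Tick 4: prefer B, take axle from B; A=[-] B=[lathe,iron] C=[jar,mesh,quill,axle]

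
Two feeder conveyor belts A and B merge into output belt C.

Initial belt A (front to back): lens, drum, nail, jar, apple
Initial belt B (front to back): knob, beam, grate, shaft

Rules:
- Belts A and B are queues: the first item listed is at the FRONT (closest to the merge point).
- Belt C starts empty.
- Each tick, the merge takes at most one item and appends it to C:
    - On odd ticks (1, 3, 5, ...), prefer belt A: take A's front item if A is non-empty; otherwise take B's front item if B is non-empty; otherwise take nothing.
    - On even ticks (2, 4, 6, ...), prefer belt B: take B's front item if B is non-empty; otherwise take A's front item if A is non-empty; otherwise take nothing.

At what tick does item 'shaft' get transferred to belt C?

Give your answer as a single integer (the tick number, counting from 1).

Tick 1: prefer A, take lens from A; A=[drum,nail,jar,apple] B=[knob,beam,grate,shaft] C=[lens]
Tick 2: prefer B, take knob from B; A=[drum,nail,jar,apple] B=[beam,grate,shaft] C=[lens,knob]
Tick 3: prefer A, take drum from A; A=[nail,jar,apple] B=[beam,grate,shaft] C=[lens,knob,drum]
Tick 4: prefer B, take beam from B; A=[nail,jar,apple] B=[grate,shaft] C=[lens,knob,drum,beam]
Tick 5: prefer A, take nail from A; A=[jar,apple] B=[grate,shaft] C=[lens,knob,drum,beam,nail]
Tick 6: prefer B, take grate from B; A=[jar,apple] B=[shaft] C=[lens,knob,drum,beam,nail,grate]
Tick 7: prefer A, take jar from A; A=[apple] B=[shaft] C=[lens,knob,drum,beam,nail,grate,jar]
Tick 8: prefer B, take shaft from B; A=[apple] B=[-] C=[lens,knob,drum,beam,nail,grate,jar,shaft]

Answer: 8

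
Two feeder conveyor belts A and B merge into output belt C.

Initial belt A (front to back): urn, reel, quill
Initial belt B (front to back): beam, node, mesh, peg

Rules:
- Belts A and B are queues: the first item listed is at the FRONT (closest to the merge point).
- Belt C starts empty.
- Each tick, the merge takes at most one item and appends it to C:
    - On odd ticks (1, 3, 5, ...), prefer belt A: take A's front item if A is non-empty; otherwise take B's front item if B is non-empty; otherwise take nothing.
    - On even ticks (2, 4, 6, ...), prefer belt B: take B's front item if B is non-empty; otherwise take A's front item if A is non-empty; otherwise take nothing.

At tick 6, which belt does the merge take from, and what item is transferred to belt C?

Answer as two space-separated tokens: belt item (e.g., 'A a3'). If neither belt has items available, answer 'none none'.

Answer: B mesh

Derivation:
Tick 1: prefer A, take urn from A; A=[reel,quill] B=[beam,node,mesh,peg] C=[urn]
Tick 2: prefer B, take beam from B; A=[reel,quill] B=[node,mesh,peg] C=[urn,beam]
Tick 3: prefer A, take reel from A; A=[quill] B=[node,mesh,peg] C=[urn,beam,reel]
Tick 4: prefer B, take node from B; A=[quill] B=[mesh,peg] C=[urn,beam,reel,node]
Tick 5: prefer A, take quill from A; A=[-] B=[mesh,peg] C=[urn,beam,reel,node,quill]
Tick 6: prefer B, take mesh from B; A=[-] B=[peg] C=[urn,beam,reel,node,quill,mesh]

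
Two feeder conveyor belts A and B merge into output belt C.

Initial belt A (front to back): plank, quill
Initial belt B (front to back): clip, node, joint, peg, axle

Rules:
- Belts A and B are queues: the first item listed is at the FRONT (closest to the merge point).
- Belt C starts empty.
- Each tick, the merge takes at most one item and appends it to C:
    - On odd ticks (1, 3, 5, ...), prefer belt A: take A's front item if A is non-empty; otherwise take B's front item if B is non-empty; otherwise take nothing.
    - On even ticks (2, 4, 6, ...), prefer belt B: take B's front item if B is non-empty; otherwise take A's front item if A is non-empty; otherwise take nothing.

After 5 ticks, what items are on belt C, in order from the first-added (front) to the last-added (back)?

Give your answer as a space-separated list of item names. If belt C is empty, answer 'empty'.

Answer: plank clip quill node joint

Derivation:
Tick 1: prefer A, take plank from A; A=[quill] B=[clip,node,joint,peg,axle] C=[plank]
Tick 2: prefer B, take clip from B; A=[quill] B=[node,joint,peg,axle] C=[plank,clip]
Tick 3: prefer A, take quill from A; A=[-] B=[node,joint,peg,axle] C=[plank,clip,quill]
Tick 4: prefer B, take node from B; A=[-] B=[joint,peg,axle] C=[plank,clip,quill,node]
Tick 5: prefer A, take joint from B; A=[-] B=[peg,axle] C=[plank,clip,quill,node,joint]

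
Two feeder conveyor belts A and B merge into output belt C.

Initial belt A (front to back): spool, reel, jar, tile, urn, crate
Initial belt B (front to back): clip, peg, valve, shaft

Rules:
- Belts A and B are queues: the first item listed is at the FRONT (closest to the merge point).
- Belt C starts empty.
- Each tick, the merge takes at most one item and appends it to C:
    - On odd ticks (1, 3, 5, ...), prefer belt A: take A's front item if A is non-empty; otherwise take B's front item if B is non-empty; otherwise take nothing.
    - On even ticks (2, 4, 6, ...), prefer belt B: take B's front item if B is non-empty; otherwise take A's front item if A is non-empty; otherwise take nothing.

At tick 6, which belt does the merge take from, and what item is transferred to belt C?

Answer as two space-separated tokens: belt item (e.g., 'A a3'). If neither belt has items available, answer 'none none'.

Tick 1: prefer A, take spool from A; A=[reel,jar,tile,urn,crate] B=[clip,peg,valve,shaft] C=[spool]
Tick 2: prefer B, take clip from B; A=[reel,jar,tile,urn,crate] B=[peg,valve,shaft] C=[spool,clip]
Tick 3: prefer A, take reel from A; A=[jar,tile,urn,crate] B=[peg,valve,shaft] C=[spool,clip,reel]
Tick 4: prefer B, take peg from B; A=[jar,tile,urn,crate] B=[valve,shaft] C=[spool,clip,reel,peg]
Tick 5: prefer A, take jar from A; A=[tile,urn,crate] B=[valve,shaft] C=[spool,clip,reel,peg,jar]
Tick 6: prefer B, take valve from B; A=[tile,urn,crate] B=[shaft] C=[spool,clip,reel,peg,jar,valve]

Answer: B valve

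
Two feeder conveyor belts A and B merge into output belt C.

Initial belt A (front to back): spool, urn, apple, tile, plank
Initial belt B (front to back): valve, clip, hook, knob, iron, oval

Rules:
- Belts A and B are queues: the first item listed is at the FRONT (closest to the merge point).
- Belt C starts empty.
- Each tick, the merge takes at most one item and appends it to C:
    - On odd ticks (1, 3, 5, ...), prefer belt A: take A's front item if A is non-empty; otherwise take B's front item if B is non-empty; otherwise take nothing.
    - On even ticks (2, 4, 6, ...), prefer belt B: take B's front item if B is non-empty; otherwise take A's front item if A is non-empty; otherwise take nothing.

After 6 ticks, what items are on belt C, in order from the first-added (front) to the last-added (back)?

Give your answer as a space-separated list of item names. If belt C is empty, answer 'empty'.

Answer: spool valve urn clip apple hook

Derivation:
Tick 1: prefer A, take spool from A; A=[urn,apple,tile,plank] B=[valve,clip,hook,knob,iron,oval] C=[spool]
Tick 2: prefer B, take valve from B; A=[urn,apple,tile,plank] B=[clip,hook,knob,iron,oval] C=[spool,valve]
Tick 3: prefer A, take urn from A; A=[apple,tile,plank] B=[clip,hook,knob,iron,oval] C=[spool,valve,urn]
Tick 4: prefer B, take clip from B; A=[apple,tile,plank] B=[hook,knob,iron,oval] C=[spool,valve,urn,clip]
Tick 5: prefer A, take apple from A; A=[tile,plank] B=[hook,knob,iron,oval] C=[spool,valve,urn,clip,apple]
Tick 6: prefer B, take hook from B; A=[tile,plank] B=[knob,iron,oval] C=[spool,valve,urn,clip,apple,hook]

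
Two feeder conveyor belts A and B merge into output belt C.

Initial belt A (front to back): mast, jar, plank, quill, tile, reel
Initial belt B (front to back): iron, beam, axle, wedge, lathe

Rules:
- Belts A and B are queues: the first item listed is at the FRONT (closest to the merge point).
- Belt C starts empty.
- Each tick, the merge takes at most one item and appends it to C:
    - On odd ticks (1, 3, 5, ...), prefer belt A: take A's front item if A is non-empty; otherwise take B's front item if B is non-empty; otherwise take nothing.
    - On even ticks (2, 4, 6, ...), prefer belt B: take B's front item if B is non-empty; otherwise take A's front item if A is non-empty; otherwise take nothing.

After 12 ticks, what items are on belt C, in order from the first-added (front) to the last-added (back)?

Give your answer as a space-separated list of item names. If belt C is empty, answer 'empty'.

Answer: mast iron jar beam plank axle quill wedge tile lathe reel

Derivation:
Tick 1: prefer A, take mast from A; A=[jar,plank,quill,tile,reel] B=[iron,beam,axle,wedge,lathe] C=[mast]
Tick 2: prefer B, take iron from B; A=[jar,plank,quill,tile,reel] B=[beam,axle,wedge,lathe] C=[mast,iron]
Tick 3: prefer A, take jar from A; A=[plank,quill,tile,reel] B=[beam,axle,wedge,lathe] C=[mast,iron,jar]
Tick 4: prefer B, take beam from B; A=[plank,quill,tile,reel] B=[axle,wedge,lathe] C=[mast,iron,jar,beam]
Tick 5: prefer A, take plank from A; A=[quill,tile,reel] B=[axle,wedge,lathe] C=[mast,iron,jar,beam,plank]
Tick 6: prefer B, take axle from B; A=[quill,tile,reel] B=[wedge,lathe] C=[mast,iron,jar,beam,plank,axle]
Tick 7: prefer A, take quill from A; A=[tile,reel] B=[wedge,lathe] C=[mast,iron,jar,beam,plank,axle,quill]
Tick 8: prefer B, take wedge from B; A=[tile,reel] B=[lathe] C=[mast,iron,jar,beam,plank,axle,quill,wedge]
Tick 9: prefer A, take tile from A; A=[reel] B=[lathe] C=[mast,iron,jar,beam,plank,axle,quill,wedge,tile]
Tick 10: prefer B, take lathe from B; A=[reel] B=[-] C=[mast,iron,jar,beam,plank,axle,quill,wedge,tile,lathe]
Tick 11: prefer A, take reel from A; A=[-] B=[-] C=[mast,iron,jar,beam,plank,axle,quill,wedge,tile,lathe,reel]
Tick 12: prefer B, both empty, nothing taken; A=[-] B=[-] C=[mast,iron,jar,beam,plank,axle,quill,wedge,tile,lathe,reel]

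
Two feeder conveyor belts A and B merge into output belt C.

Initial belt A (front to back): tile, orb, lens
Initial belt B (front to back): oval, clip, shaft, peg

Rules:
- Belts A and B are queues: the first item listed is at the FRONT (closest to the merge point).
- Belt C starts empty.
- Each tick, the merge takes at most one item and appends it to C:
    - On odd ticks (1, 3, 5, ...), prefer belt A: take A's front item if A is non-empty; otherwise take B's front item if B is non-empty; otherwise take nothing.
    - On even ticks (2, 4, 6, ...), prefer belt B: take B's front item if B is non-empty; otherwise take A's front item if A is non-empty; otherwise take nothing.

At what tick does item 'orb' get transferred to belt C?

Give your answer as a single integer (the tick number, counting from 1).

Answer: 3

Derivation:
Tick 1: prefer A, take tile from A; A=[orb,lens] B=[oval,clip,shaft,peg] C=[tile]
Tick 2: prefer B, take oval from B; A=[orb,lens] B=[clip,shaft,peg] C=[tile,oval]
Tick 3: prefer A, take orb from A; A=[lens] B=[clip,shaft,peg] C=[tile,oval,orb]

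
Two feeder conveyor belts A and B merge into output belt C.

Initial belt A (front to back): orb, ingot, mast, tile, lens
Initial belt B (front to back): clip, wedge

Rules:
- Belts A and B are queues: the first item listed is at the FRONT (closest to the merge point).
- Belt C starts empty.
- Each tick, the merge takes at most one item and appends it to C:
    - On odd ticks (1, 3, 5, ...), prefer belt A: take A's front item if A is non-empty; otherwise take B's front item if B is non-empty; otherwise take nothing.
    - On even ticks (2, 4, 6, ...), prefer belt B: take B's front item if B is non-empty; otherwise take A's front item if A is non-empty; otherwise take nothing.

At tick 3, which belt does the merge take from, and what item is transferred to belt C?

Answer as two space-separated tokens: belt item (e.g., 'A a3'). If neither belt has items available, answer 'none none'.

Tick 1: prefer A, take orb from A; A=[ingot,mast,tile,lens] B=[clip,wedge] C=[orb]
Tick 2: prefer B, take clip from B; A=[ingot,mast,tile,lens] B=[wedge] C=[orb,clip]
Tick 3: prefer A, take ingot from A; A=[mast,tile,lens] B=[wedge] C=[orb,clip,ingot]

Answer: A ingot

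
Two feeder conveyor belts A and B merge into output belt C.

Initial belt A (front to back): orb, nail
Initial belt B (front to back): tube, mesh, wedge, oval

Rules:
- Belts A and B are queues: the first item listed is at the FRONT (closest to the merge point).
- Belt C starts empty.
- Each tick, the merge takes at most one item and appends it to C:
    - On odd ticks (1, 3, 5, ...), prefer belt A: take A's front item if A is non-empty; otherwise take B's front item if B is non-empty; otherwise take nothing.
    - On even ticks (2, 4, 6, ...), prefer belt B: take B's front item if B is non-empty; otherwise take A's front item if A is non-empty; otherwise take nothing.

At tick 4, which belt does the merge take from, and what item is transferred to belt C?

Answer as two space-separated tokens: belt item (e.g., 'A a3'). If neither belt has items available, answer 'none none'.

Answer: B mesh

Derivation:
Tick 1: prefer A, take orb from A; A=[nail] B=[tube,mesh,wedge,oval] C=[orb]
Tick 2: prefer B, take tube from B; A=[nail] B=[mesh,wedge,oval] C=[orb,tube]
Tick 3: prefer A, take nail from A; A=[-] B=[mesh,wedge,oval] C=[orb,tube,nail]
Tick 4: prefer B, take mesh from B; A=[-] B=[wedge,oval] C=[orb,tube,nail,mesh]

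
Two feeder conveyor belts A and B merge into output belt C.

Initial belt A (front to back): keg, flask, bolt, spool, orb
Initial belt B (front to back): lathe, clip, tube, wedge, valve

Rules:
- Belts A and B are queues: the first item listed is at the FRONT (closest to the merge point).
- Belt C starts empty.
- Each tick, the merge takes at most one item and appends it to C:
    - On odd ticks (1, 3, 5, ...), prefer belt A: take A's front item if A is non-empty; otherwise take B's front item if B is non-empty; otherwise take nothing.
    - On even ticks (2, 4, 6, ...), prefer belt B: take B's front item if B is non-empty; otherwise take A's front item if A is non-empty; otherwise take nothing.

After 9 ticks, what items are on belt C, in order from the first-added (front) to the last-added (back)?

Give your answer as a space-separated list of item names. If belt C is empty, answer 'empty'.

Answer: keg lathe flask clip bolt tube spool wedge orb

Derivation:
Tick 1: prefer A, take keg from A; A=[flask,bolt,spool,orb] B=[lathe,clip,tube,wedge,valve] C=[keg]
Tick 2: prefer B, take lathe from B; A=[flask,bolt,spool,orb] B=[clip,tube,wedge,valve] C=[keg,lathe]
Tick 3: prefer A, take flask from A; A=[bolt,spool,orb] B=[clip,tube,wedge,valve] C=[keg,lathe,flask]
Tick 4: prefer B, take clip from B; A=[bolt,spool,orb] B=[tube,wedge,valve] C=[keg,lathe,flask,clip]
Tick 5: prefer A, take bolt from A; A=[spool,orb] B=[tube,wedge,valve] C=[keg,lathe,flask,clip,bolt]
Tick 6: prefer B, take tube from B; A=[spool,orb] B=[wedge,valve] C=[keg,lathe,flask,clip,bolt,tube]
Tick 7: prefer A, take spool from A; A=[orb] B=[wedge,valve] C=[keg,lathe,flask,clip,bolt,tube,spool]
Tick 8: prefer B, take wedge from B; A=[orb] B=[valve] C=[keg,lathe,flask,clip,bolt,tube,spool,wedge]
Tick 9: prefer A, take orb from A; A=[-] B=[valve] C=[keg,lathe,flask,clip,bolt,tube,spool,wedge,orb]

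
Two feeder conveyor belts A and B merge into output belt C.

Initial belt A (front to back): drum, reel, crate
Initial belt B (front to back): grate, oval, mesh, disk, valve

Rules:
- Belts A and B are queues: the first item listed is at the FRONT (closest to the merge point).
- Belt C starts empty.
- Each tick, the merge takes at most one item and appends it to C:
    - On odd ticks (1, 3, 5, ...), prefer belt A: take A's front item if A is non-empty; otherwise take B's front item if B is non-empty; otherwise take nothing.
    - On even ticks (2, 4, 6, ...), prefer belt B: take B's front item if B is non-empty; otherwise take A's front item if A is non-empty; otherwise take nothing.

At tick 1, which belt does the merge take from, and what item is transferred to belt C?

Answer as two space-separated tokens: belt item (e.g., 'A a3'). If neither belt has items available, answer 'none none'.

Tick 1: prefer A, take drum from A; A=[reel,crate] B=[grate,oval,mesh,disk,valve] C=[drum]

Answer: A drum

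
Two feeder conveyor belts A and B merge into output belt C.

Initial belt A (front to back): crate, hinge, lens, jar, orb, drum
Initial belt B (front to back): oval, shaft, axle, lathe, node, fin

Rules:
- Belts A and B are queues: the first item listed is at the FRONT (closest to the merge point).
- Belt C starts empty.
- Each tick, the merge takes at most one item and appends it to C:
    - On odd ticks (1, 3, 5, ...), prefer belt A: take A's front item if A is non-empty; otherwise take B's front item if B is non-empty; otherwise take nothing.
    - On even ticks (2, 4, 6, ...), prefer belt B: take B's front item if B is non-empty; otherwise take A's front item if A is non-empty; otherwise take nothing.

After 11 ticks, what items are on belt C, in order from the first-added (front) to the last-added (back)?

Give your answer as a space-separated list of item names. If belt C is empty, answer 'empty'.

Answer: crate oval hinge shaft lens axle jar lathe orb node drum

Derivation:
Tick 1: prefer A, take crate from A; A=[hinge,lens,jar,orb,drum] B=[oval,shaft,axle,lathe,node,fin] C=[crate]
Tick 2: prefer B, take oval from B; A=[hinge,lens,jar,orb,drum] B=[shaft,axle,lathe,node,fin] C=[crate,oval]
Tick 3: prefer A, take hinge from A; A=[lens,jar,orb,drum] B=[shaft,axle,lathe,node,fin] C=[crate,oval,hinge]
Tick 4: prefer B, take shaft from B; A=[lens,jar,orb,drum] B=[axle,lathe,node,fin] C=[crate,oval,hinge,shaft]
Tick 5: prefer A, take lens from A; A=[jar,orb,drum] B=[axle,lathe,node,fin] C=[crate,oval,hinge,shaft,lens]
Tick 6: prefer B, take axle from B; A=[jar,orb,drum] B=[lathe,node,fin] C=[crate,oval,hinge,shaft,lens,axle]
Tick 7: prefer A, take jar from A; A=[orb,drum] B=[lathe,node,fin] C=[crate,oval,hinge,shaft,lens,axle,jar]
Tick 8: prefer B, take lathe from B; A=[orb,drum] B=[node,fin] C=[crate,oval,hinge,shaft,lens,axle,jar,lathe]
Tick 9: prefer A, take orb from A; A=[drum] B=[node,fin] C=[crate,oval,hinge,shaft,lens,axle,jar,lathe,orb]
Tick 10: prefer B, take node from B; A=[drum] B=[fin] C=[crate,oval,hinge,shaft,lens,axle,jar,lathe,orb,node]
Tick 11: prefer A, take drum from A; A=[-] B=[fin] C=[crate,oval,hinge,shaft,lens,axle,jar,lathe,orb,node,drum]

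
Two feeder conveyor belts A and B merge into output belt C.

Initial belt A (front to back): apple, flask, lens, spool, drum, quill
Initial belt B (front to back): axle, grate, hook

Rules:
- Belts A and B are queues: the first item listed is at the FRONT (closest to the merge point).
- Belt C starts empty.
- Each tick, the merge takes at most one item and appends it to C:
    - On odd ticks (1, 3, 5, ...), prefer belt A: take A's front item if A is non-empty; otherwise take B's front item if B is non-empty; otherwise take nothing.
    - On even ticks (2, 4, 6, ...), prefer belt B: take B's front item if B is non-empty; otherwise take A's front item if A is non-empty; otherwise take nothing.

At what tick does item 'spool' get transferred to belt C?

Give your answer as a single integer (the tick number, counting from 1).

Answer: 7

Derivation:
Tick 1: prefer A, take apple from A; A=[flask,lens,spool,drum,quill] B=[axle,grate,hook] C=[apple]
Tick 2: prefer B, take axle from B; A=[flask,lens,spool,drum,quill] B=[grate,hook] C=[apple,axle]
Tick 3: prefer A, take flask from A; A=[lens,spool,drum,quill] B=[grate,hook] C=[apple,axle,flask]
Tick 4: prefer B, take grate from B; A=[lens,spool,drum,quill] B=[hook] C=[apple,axle,flask,grate]
Tick 5: prefer A, take lens from A; A=[spool,drum,quill] B=[hook] C=[apple,axle,flask,grate,lens]
Tick 6: prefer B, take hook from B; A=[spool,drum,quill] B=[-] C=[apple,axle,flask,grate,lens,hook]
Tick 7: prefer A, take spool from A; A=[drum,quill] B=[-] C=[apple,axle,flask,grate,lens,hook,spool]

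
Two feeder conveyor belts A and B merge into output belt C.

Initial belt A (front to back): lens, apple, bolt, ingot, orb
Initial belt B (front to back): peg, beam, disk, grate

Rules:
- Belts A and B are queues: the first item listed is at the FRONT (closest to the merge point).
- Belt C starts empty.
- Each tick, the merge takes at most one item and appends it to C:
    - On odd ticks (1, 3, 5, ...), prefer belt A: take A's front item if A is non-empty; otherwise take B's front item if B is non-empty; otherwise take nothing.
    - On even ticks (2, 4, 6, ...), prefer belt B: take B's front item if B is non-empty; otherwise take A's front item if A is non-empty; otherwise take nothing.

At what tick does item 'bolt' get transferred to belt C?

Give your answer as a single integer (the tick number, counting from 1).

Tick 1: prefer A, take lens from A; A=[apple,bolt,ingot,orb] B=[peg,beam,disk,grate] C=[lens]
Tick 2: prefer B, take peg from B; A=[apple,bolt,ingot,orb] B=[beam,disk,grate] C=[lens,peg]
Tick 3: prefer A, take apple from A; A=[bolt,ingot,orb] B=[beam,disk,grate] C=[lens,peg,apple]
Tick 4: prefer B, take beam from B; A=[bolt,ingot,orb] B=[disk,grate] C=[lens,peg,apple,beam]
Tick 5: prefer A, take bolt from A; A=[ingot,orb] B=[disk,grate] C=[lens,peg,apple,beam,bolt]

Answer: 5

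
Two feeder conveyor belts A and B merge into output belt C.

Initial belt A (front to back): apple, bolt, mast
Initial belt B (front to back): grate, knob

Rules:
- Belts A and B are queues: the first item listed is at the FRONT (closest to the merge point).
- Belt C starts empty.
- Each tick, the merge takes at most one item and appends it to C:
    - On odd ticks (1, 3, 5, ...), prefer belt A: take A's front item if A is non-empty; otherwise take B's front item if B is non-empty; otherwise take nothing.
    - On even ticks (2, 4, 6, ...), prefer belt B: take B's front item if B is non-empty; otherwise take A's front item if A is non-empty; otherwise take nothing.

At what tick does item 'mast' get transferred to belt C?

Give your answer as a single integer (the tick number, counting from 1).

Answer: 5

Derivation:
Tick 1: prefer A, take apple from A; A=[bolt,mast] B=[grate,knob] C=[apple]
Tick 2: prefer B, take grate from B; A=[bolt,mast] B=[knob] C=[apple,grate]
Tick 3: prefer A, take bolt from A; A=[mast] B=[knob] C=[apple,grate,bolt]
Tick 4: prefer B, take knob from B; A=[mast] B=[-] C=[apple,grate,bolt,knob]
Tick 5: prefer A, take mast from A; A=[-] B=[-] C=[apple,grate,bolt,knob,mast]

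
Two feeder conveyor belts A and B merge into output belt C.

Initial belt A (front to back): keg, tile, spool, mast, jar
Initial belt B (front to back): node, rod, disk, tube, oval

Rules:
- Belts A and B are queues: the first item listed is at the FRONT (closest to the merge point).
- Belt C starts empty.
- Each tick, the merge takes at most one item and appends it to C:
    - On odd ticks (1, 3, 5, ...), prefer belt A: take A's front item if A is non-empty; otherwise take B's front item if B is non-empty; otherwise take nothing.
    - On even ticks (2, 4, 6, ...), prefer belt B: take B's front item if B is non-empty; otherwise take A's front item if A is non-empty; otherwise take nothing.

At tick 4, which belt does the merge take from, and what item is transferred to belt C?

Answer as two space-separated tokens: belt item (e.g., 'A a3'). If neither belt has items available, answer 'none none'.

Answer: B rod

Derivation:
Tick 1: prefer A, take keg from A; A=[tile,spool,mast,jar] B=[node,rod,disk,tube,oval] C=[keg]
Tick 2: prefer B, take node from B; A=[tile,spool,mast,jar] B=[rod,disk,tube,oval] C=[keg,node]
Tick 3: prefer A, take tile from A; A=[spool,mast,jar] B=[rod,disk,tube,oval] C=[keg,node,tile]
Tick 4: prefer B, take rod from B; A=[spool,mast,jar] B=[disk,tube,oval] C=[keg,node,tile,rod]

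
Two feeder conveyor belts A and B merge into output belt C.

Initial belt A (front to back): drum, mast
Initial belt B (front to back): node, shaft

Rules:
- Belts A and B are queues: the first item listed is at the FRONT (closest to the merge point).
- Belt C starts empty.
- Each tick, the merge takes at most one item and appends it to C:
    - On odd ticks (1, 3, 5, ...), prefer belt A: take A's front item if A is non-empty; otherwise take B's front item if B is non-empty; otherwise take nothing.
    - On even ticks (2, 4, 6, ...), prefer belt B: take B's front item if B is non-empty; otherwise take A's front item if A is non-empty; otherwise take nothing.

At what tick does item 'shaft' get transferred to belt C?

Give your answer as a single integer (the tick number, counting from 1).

Tick 1: prefer A, take drum from A; A=[mast] B=[node,shaft] C=[drum]
Tick 2: prefer B, take node from B; A=[mast] B=[shaft] C=[drum,node]
Tick 3: prefer A, take mast from A; A=[-] B=[shaft] C=[drum,node,mast]
Tick 4: prefer B, take shaft from B; A=[-] B=[-] C=[drum,node,mast,shaft]

Answer: 4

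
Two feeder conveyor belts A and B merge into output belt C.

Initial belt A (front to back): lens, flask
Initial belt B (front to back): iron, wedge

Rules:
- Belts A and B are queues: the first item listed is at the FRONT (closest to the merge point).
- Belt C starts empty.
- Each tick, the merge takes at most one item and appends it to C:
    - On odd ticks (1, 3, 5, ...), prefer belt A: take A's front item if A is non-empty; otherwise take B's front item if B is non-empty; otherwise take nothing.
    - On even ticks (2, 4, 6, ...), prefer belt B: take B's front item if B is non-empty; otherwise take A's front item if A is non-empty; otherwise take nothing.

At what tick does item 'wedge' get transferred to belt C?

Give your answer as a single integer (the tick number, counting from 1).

Tick 1: prefer A, take lens from A; A=[flask] B=[iron,wedge] C=[lens]
Tick 2: prefer B, take iron from B; A=[flask] B=[wedge] C=[lens,iron]
Tick 3: prefer A, take flask from A; A=[-] B=[wedge] C=[lens,iron,flask]
Tick 4: prefer B, take wedge from B; A=[-] B=[-] C=[lens,iron,flask,wedge]

Answer: 4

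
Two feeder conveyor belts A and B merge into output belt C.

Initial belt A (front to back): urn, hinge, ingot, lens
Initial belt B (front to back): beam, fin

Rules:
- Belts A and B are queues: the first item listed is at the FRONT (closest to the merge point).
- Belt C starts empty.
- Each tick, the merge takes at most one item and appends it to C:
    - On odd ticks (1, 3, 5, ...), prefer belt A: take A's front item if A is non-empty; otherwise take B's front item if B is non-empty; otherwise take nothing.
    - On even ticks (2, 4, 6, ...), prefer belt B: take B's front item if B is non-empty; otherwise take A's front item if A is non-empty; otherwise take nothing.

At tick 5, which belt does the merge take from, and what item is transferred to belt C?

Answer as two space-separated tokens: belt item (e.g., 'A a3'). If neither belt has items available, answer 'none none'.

Tick 1: prefer A, take urn from A; A=[hinge,ingot,lens] B=[beam,fin] C=[urn]
Tick 2: prefer B, take beam from B; A=[hinge,ingot,lens] B=[fin] C=[urn,beam]
Tick 3: prefer A, take hinge from A; A=[ingot,lens] B=[fin] C=[urn,beam,hinge]
Tick 4: prefer B, take fin from B; A=[ingot,lens] B=[-] C=[urn,beam,hinge,fin]
Tick 5: prefer A, take ingot from A; A=[lens] B=[-] C=[urn,beam,hinge,fin,ingot]

Answer: A ingot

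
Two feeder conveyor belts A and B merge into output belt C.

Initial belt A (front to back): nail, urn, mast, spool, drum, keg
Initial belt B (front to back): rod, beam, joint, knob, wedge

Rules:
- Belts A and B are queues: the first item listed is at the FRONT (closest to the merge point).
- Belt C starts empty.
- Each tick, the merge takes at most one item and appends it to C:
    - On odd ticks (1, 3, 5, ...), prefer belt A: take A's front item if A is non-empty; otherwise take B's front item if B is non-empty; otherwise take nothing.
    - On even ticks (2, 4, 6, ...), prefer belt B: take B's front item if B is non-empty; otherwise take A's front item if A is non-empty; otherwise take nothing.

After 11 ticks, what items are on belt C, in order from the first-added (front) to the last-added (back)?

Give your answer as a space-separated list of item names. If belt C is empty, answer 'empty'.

Tick 1: prefer A, take nail from A; A=[urn,mast,spool,drum,keg] B=[rod,beam,joint,knob,wedge] C=[nail]
Tick 2: prefer B, take rod from B; A=[urn,mast,spool,drum,keg] B=[beam,joint,knob,wedge] C=[nail,rod]
Tick 3: prefer A, take urn from A; A=[mast,spool,drum,keg] B=[beam,joint,knob,wedge] C=[nail,rod,urn]
Tick 4: prefer B, take beam from B; A=[mast,spool,drum,keg] B=[joint,knob,wedge] C=[nail,rod,urn,beam]
Tick 5: prefer A, take mast from A; A=[spool,drum,keg] B=[joint,knob,wedge] C=[nail,rod,urn,beam,mast]
Tick 6: prefer B, take joint from B; A=[spool,drum,keg] B=[knob,wedge] C=[nail,rod,urn,beam,mast,joint]
Tick 7: prefer A, take spool from A; A=[drum,keg] B=[knob,wedge] C=[nail,rod,urn,beam,mast,joint,spool]
Tick 8: prefer B, take knob from B; A=[drum,keg] B=[wedge] C=[nail,rod,urn,beam,mast,joint,spool,knob]
Tick 9: prefer A, take drum from A; A=[keg] B=[wedge] C=[nail,rod,urn,beam,mast,joint,spool,knob,drum]
Tick 10: prefer B, take wedge from B; A=[keg] B=[-] C=[nail,rod,urn,beam,mast,joint,spool,knob,drum,wedge]
Tick 11: prefer A, take keg from A; A=[-] B=[-] C=[nail,rod,urn,beam,mast,joint,spool,knob,drum,wedge,keg]

Answer: nail rod urn beam mast joint spool knob drum wedge keg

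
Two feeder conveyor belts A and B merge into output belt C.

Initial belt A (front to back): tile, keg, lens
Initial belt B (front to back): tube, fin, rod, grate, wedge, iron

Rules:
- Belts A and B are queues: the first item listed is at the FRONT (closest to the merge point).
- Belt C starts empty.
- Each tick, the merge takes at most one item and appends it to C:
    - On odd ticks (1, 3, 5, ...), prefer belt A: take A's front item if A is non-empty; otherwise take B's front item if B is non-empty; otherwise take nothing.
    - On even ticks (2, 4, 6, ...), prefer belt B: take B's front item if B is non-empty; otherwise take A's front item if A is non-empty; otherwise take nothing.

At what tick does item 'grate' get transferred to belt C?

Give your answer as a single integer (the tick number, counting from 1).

Answer: 7

Derivation:
Tick 1: prefer A, take tile from A; A=[keg,lens] B=[tube,fin,rod,grate,wedge,iron] C=[tile]
Tick 2: prefer B, take tube from B; A=[keg,lens] B=[fin,rod,grate,wedge,iron] C=[tile,tube]
Tick 3: prefer A, take keg from A; A=[lens] B=[fin,rod,grate,wedge,iron] C=[tile,tube,keg]
Tick 4: prefer B, take fin from B; A=[lens] B=[rod,grate,wedge,iron] C=[tile,tube,keg,fin]
Tick 5: prefer A, take lens from A; A=[-] B=[rod,grate,wedge,iron] C=[tile,tube,keg,fin,lens]
Tick 6: prefer B, take rod from B; A=[-] B=[grate,wedge,iron] C=[tile,tube,keg,fin,lens,rod]
Tick 7: prefer A, take grate from B; A=[-] B=[wedge,iron] C=[tile,tube,keg,fin,lens,rod,grate]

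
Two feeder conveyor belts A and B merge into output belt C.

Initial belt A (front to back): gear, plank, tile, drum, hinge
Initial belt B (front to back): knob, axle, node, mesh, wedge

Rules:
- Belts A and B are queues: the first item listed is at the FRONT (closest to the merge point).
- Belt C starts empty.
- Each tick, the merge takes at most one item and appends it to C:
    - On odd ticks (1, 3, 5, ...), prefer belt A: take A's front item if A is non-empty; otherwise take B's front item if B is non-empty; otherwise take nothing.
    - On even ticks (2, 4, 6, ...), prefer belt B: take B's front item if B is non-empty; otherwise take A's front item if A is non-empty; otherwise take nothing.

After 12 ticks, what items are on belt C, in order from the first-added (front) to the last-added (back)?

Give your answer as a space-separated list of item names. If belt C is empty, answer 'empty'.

Tick 1: prefer A, take gear from A; A=[plank,tile,drum,hinge] B=[knob,axle,node,mesh,wedge] C=[gear]
Tick 2: prefer B, take knob from B; A=[plank,tile,drum,hinge] B=[axle,node,mesh,wedge] C=[gear,knob]
Tick 3: prefer A, take plank from A; A=[tile,drum,hinge] B=[axle,node,mesh,wedge] C=[gear,knob,plank]
Tick 4: prefer B, take axle from B; A=[tile,drum,hinge] B=[node,mesh,wedge] C=[gear,knob,plank,axle]
Tick 5: prefer A, take tile from A; A=[drum,hinge] B=[node,mesh,wedge] C=[gear,knob,plank,axle,tile]
Tick 6: prefer B, take node from B; A=[drum,hinge] B=[mesh,wedge] C=[gear,knob,plank,axle,tile,node]
Tick 7: prefer A, take drum from A; A=[hinge] B=[mesh,wedge] C=[gear,knob,plank,axle,tile,node,drum]
Tick 8: prefer B, take mesh from B; A=[hinge] B=[wedge] C=[gear,knob,plank,axle,tile,node,drum,mesh]
Tick 9: prefer A, take hinge from A; A=[-] B=[wedge] C=[gear,knob,plank,axle,tile,node,drum,mesh,hinge]
Tick 10: prefer B, take wedge from B; A=[-] B=[-] C=[gear,knob,plank,axle,tile,node,drum,mesh,hinge,wedge]
Tick 11: prefer A, both empty, nothing taken; A=[-] B=[-] C=[gear,knob,plank,axle,tile,node,drum,mesh,hinge,wedge]
Tick 12: prefer B, both empty, nothing taken; A=[-] B=[-] C=[gear,knob,plank,axle,tile,node,drum,mesh,hinge,wedge]

Answer: gear knob plank axle tile node drum mesh hinge wedge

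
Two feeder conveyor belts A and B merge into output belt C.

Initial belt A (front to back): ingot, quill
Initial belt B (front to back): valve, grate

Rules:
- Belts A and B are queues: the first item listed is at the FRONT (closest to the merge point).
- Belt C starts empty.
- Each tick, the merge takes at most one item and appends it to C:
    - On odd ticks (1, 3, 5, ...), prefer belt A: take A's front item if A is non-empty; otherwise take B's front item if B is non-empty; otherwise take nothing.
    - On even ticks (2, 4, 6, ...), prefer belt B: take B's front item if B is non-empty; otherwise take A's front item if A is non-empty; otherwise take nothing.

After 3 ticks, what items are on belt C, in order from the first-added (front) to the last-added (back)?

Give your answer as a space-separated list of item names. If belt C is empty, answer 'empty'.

Answer: ingot valve quill

Derivation:
Tick 1: prefer A, take ingot from A; A=[quill] B=[valve,grate] C=[ingot]
Tick 2: prefer B, take valve from B; A=[quill] B=[grate] C=[ingot,valve]
Tick 3: prefer A, take quill from A; A=[-] B=[grate] C=[ingot,valve,quill]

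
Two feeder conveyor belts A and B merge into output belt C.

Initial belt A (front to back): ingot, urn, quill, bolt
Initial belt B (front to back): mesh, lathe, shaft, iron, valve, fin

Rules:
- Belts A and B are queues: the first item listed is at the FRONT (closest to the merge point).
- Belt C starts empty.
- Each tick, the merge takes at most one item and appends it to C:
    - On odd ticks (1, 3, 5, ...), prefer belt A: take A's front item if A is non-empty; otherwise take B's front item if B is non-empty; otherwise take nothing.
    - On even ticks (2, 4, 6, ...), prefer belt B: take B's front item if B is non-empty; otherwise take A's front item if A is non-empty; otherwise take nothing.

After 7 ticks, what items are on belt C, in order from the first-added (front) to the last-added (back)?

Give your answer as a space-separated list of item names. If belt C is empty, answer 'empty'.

Answer: ingot mesh urn lathe quill shaft bolt

Derivation:
Tick 1: prefer A, take ingot from A; A=[urn,quill,bolt] B=[mesh,lathe,shaft,iron,valve,fin] C=[ingot]
Tick 2: prefer B, take mesh from B; A=[urn,quill,bolt] B=[lathe,shaft,iron,valve,fin] C=[ingot,mesh]
Tick 3: prefer A, take urn from A; A=[quill,bolt] B=[lathe,shaft,iron,valve,fin] C=[ingot,mesh,urn]
Tick 4: prefer B, take lathe from B; A=[quill,bolt] B=[shaft,iron,valve,fin] C=[ingot,mesh,urn,lathe]
Tick 5: prefer A, take quill from A; A=[bolt] B=[shaft,iron,valve,fin] C=[ingot,mesh,urn,lathe,quill]
Tick 6: prefer B, take shaft from B; A=[bolt] B=[iron,valve,fin] C=[ingot,mesh,urn,lathe,quill,shaft]
Tick 7: prefer A, take bolt from A; A=[-] B=[iron,valve,fin] C=[ingot,mesh,urn,lathe,quill,shaft,bolt]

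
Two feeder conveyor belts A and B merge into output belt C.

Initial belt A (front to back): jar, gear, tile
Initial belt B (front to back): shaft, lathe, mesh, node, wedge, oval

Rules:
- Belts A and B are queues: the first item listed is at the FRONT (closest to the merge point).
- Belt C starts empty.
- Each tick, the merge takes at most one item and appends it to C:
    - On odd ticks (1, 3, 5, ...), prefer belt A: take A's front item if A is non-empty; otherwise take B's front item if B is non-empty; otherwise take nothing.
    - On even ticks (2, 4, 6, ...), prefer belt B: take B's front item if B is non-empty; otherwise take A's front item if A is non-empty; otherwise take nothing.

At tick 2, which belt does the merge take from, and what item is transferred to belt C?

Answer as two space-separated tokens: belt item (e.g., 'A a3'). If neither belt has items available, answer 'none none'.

Answer: B shaft

Derivation:
Tick 1: prefer A, take jar from A; A=[gear,tile] B=[shaft,lathe,mesh,node,wedge,oval] C=[jar]
Tick 2: prefer B, take shaft from B; A=[gear,tile] B=[lathe,mesh,node,wedge,oval] C=[jar,shaft]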